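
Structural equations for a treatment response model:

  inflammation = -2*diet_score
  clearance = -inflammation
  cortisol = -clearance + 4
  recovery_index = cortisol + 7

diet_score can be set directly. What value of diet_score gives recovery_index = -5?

diet_score = 8

Substituting into the clearance equation gives clearance = 2*diet_score.
This gives cortisol = -2*diet_score + 4.
This gives recovery_index = -2*diet_score + 11.
Solve -2*diet_score + 11 = -5: diet_score = (-5 - 11) / -2 = 8.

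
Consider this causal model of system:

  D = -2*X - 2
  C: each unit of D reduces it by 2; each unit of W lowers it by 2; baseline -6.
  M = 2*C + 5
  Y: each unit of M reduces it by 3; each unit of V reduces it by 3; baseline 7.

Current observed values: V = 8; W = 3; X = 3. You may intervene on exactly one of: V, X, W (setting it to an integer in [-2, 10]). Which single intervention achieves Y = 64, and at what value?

Intervening on V: Y = -3*V - 32. Reaching 64 requires V = -32, outside [-2, 10].
Intervening on X: with other inputs at their observed values, Y = -24*X + 16. Solving for 64 gives X = -2, within [-2, 10].
Intervening on W: Y = 12*W - 92. Reaching 64 requires W = 13, outside [-2, 10].

set X = -2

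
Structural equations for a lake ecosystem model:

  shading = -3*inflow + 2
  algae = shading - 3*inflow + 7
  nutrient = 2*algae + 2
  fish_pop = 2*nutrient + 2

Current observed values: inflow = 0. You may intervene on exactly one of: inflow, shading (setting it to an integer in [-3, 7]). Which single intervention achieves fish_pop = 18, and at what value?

set inflow = 1

Intervening on inflow: with other inputs at their observed values, fish_pop = -24*inflow + 42. Solving for 18 gives inflow = 1, within [-3, 7].
Intervening on shading: fish_pop = 4*shading + 34. Reaching 18 requires shading = -4, outside [-3, 7].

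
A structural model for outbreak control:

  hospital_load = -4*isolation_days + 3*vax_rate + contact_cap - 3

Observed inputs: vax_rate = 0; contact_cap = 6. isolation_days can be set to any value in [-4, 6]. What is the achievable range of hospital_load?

-21 to 19

Substituting into the hospital_load equation gives hospital_load = -4*isolation_days + 3.
Linear in isolation_days, so extremes are at the endpoints: isolation_days = -4 gives hospital_load = 19; isolation_days = 6 gives hospital_load = -21.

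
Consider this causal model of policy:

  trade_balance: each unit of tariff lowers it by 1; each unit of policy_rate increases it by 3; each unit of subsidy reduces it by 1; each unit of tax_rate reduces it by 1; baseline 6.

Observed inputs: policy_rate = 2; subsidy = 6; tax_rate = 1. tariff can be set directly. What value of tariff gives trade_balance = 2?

Substituting into the trade_balance equation gives trade_balance = -tariff + 5.
Solve -tariff + 5 = 2: tariff = (2 - 5) / -1 = 3.

tariff = 3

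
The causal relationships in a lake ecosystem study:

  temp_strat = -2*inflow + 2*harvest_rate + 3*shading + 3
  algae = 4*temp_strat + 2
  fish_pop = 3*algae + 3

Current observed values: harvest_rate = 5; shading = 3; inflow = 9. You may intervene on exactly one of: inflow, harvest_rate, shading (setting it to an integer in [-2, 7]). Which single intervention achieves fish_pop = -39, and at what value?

Intervening on inflow: fish_pop = -24*inflow + 273. Reaching -39 requires inflow = 13, outside [-2, 7].
Intervening on harvest_rate: with other inputs at their observed values, fish_pop = 24*harvest_rate - 63. Solving for -39 gives harvest_rate = 1, within [-2, 7].
Intervening on shading: fish_pop = 36*shading - 51. Reaching -39 requires shading = 1/3, not an integer.

set harvest_rate = 1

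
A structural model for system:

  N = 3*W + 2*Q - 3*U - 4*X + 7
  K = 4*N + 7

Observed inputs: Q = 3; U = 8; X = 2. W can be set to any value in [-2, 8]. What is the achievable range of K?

Substituting into the N equation gives N = 3*W - 19.
Substituting into the K equation gives K = 12*W - 69.
Linear in W, so extremes are at the endpoints: W = -2 gives K = -93; W = 8 gives K = 27.

-93 to 27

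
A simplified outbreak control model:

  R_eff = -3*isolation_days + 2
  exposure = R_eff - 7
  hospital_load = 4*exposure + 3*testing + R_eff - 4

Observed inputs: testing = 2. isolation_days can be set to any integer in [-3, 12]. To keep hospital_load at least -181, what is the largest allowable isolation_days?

isolation_days = 11

Substituting into the exposure equation gives exposure = -3*isolation_days - 5.
hospital_load becomes -15*isolation_days - 16.
Require -15*isolation_days - 16 ≥ -181, so isolation_days ≤ 11.
The largest integer in [-3, 12] satisfying this is 11.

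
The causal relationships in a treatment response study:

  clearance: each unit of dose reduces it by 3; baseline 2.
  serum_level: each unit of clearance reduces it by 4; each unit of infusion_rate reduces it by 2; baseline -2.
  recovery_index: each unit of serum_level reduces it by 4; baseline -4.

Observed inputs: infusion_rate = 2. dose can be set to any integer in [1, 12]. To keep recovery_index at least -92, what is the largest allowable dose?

dose = 3

Substituting into the serum_level equation gives serum_level = 12*dose - 14.
This gives recovery_index = -48*dose + 52.
Require -48*dose + 52 ≥ -92, so dose ≤ 3.
The largest integer in [1, 12] satisfying this is 3.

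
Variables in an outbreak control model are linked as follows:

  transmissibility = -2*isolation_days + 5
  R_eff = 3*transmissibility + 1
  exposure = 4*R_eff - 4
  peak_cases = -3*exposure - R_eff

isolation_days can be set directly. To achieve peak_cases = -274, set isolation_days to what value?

isolation_days = -1

Substituting into the R_eff equation gives R_eff = -6*isolation_days + 16.
Substituting into the exposure equation gives exposure = -24*isolation_days + 60.
Substituting into the peak_cases equation gives peak_cases = 78*isolation_days - 196.
Solve 78*isolation_days - 196 = -274: isolation_days = (-274 + 196) / 78 = -1.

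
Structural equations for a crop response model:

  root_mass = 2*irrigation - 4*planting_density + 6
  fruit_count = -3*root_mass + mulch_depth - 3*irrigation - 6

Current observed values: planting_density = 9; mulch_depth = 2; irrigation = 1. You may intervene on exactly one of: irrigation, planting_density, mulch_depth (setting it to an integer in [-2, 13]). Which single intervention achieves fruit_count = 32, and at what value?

set irrigation = 6

Intervening on irrigation: with other inputs at their observed values, fruit_count = -9*irrigation + 86. Solving for 32 gives irrigation = 6, within [-2, 13].
Intervening on planting_density: fruit_count = 12*planting_density - 31. Reaching 32 requires planting_density = 21/4, not an integer.
Intervening on mulch_depth: fruit_count = mulch_depth + 75. Reaching 32 requires mulch_depth = -43, outside [-2, 13].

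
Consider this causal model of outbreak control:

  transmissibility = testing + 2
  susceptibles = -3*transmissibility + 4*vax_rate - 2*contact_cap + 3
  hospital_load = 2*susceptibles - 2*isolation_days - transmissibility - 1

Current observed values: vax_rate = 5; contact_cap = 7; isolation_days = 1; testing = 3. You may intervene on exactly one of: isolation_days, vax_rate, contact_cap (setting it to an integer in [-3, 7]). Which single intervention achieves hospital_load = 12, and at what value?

set contact_cap = -1

Intervening on isolation_days: hospital_load = -2*isolation_days - 18. Reaching 12 requires isolation_days = -15, outside [-3, 7].
Intervening on vax_rate: hospital_load = 8*vax_rate - 60. Reaching 12 requires vax_rate = 9, outside [-3, 7].
Intervening on contact_cap: with other inputs at their observed values, hospital_load = -4*contact_cap + 8. Solving for 12 gives contact_cap = -1, within [-3, 7].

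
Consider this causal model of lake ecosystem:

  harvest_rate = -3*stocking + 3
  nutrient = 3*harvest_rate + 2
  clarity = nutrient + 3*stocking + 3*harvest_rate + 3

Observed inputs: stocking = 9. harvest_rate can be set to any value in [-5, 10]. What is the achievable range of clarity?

2 to 92

Intervening on harvest_rate fixes its value directly, overriding its dependence on stocking.
Substituting into the clarity equation gives clarity = 6*harvest_rate + 32.
Linear in harvest_rate, so extremes are at the endpoints: harvest_rate = -5 gives clarity = 2; harvest_rate = 10 gives clarity = 92.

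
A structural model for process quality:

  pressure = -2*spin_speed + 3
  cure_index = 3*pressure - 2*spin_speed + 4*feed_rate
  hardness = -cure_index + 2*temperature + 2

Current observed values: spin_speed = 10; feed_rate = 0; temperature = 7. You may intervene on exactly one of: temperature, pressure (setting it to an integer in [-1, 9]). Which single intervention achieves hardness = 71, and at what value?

Intervening on temperature: with other inputs at their observed values, hardness = 2*temperature + 73. Solving for 71 gives temperature = -1, within [-1, 9].
Intervening on pressure: hardness = -3*pressure + 36. Reaching 71 requires pressure = -35/3, not an integer.

set temperature = -1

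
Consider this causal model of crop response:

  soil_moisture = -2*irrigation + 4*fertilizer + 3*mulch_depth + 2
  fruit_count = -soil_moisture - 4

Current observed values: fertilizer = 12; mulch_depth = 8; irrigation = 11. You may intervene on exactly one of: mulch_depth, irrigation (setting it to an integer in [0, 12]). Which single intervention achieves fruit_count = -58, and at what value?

Intervening on mulch_depth: fruit_count = -3*mulch_depth - 32. Reaching -58 requires mulch_depth = 26/3, not an integer.
Intervening on irrigation: with other inputs at their observed values, fruit_count = 2*irrigation - 78. Solving for -58 gives irrigation = 10, within [0, 12].

set irrigation = 10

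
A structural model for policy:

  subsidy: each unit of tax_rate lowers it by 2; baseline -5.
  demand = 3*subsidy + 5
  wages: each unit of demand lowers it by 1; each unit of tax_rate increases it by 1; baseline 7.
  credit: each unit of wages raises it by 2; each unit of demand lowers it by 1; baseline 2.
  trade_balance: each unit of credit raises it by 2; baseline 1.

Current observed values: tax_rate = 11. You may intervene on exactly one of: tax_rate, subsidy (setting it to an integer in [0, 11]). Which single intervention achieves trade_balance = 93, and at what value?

Intervening on tax_rate: with other inputs at their observed values, trade_balance = 40*tax_rate + 93. Solving for 93 gives tax_rate = 0, within [0, 11].
Intervening on subsidy: trade_balance = -18*subsidy + 47. Reaching 93 requires subsidy = -23/9, not an integer.

set tax_rate = 0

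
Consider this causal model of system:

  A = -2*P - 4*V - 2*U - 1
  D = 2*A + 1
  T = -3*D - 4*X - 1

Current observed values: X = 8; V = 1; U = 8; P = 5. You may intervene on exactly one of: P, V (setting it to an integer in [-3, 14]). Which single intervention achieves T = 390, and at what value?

Intervening on P: T = 12*P + 90. Reaching 390 requires P = 25, outside [-3, 14].
Intervening on V: with other inputs at their observed values, T = 24*V + 126. Solving for 390 gives V = 11, within [-3, 14].

set V = 11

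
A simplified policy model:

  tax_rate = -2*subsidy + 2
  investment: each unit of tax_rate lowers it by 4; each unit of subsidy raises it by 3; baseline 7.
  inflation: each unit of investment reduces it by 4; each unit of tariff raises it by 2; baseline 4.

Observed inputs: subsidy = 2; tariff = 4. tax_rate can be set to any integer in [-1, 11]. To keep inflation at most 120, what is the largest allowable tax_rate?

Intervening on tax_rate fixes its value directly, overriding its dependence on subsidy.
Substituting into the investment equation gives investment = -4*tax_rate + 13.
Substituting into the inflation equation gives inflation = 16*tax_rate - 40.
Require 16*tax_rate - 40 ≤ 120, so tax_rate ≤ 10.
The largest integer in [-1, 11] satisfying this is 10.

tax_rate = 10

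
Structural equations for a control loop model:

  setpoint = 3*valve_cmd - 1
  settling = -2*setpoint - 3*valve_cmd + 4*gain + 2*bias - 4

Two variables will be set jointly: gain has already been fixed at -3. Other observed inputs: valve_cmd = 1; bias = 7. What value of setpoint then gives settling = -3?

setpoint = -1

With gain held at -3:
Intervening on setpoint fixes its value directly, overriding its dependence on valve_cmd.
Substituting into the settling equation gives settling = -2*setpoint - 5.
Solve -2*setpoint - 5 = -3: setpoint = (-3 + 5) / -2 = -1.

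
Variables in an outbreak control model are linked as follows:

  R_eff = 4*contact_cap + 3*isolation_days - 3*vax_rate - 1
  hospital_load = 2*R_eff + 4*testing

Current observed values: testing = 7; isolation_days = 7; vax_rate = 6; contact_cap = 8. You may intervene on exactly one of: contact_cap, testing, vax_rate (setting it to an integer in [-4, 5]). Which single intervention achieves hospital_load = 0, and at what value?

set contact_cap = -4

Intervening on contact_cap: with other inputs at their observed values, hospital_load = 8*contact_cap + 32. Solving for 0 gives contact_cap = -4, within [-4, 5].
Intervening on testing: hospital_load = 4*testing + 68. Reaching 0 requires testing = -17, outside [-4, 5].
Intervening on vax_rate: hospital_load = -6*vax_rate + 132. Reaching 0 requires vax_rate = 22, outside [-4, 5].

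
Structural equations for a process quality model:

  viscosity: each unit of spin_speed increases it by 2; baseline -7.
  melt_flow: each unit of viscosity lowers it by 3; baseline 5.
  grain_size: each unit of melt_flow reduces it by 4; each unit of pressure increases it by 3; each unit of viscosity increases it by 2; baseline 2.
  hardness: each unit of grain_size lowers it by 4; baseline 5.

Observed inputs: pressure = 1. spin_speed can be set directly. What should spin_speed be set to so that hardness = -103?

spin_speed = 5

Substituting into the melt_flow equation gives melt_flow = -6*spin_speed + 26.
Substituting into the grain_size equation gives grain_size = 28*spin_speed - 113.
hardness becomes -112*spin_speed + 457.
Solve -112*spin_speed + 457 = -103: spin_speed = (-103 - 457) / -112 = 5.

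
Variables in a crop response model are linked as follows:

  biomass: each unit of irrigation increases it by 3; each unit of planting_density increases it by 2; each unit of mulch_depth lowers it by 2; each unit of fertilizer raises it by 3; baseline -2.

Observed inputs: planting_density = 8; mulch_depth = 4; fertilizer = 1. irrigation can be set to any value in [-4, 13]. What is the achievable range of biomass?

-3 to 48

Substituting into the biomass equation gives biomass = 3*irrigation + 9.
Linear in irrigation, so extremes are at the endpoints: irrigation = -4 gives biomass = -3; irrigation = 13 gives biomass = 48.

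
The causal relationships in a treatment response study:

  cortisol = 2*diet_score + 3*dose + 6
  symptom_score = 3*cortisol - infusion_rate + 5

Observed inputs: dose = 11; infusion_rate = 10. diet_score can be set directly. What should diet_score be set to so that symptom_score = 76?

Substituting into the cortisol equation gives cortisol = 2*diet_score + 39.
Substituting into the symptom_score equation gives symptom_score = 6*diet_score + 112.
Solve 6*diet_score + 112 = 76: diet_score = (76 - 112) / 6 = -6.

diet_score = -6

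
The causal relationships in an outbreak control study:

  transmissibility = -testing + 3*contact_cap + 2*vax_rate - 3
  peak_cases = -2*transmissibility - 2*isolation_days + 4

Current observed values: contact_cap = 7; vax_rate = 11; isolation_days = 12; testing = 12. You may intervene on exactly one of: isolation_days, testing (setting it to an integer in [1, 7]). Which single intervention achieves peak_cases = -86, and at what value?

set testing = 7

Intervening on isolation_days: peak_cases = -2*isolation_days - 52. Reaching -86 requires isolation_days = 17, outside [1, 7].
Intervening on testing: with other inputs at their observed values, peak_cases = 2*testing - 100. Solving for -86 gives testing = 7, within [1, 7].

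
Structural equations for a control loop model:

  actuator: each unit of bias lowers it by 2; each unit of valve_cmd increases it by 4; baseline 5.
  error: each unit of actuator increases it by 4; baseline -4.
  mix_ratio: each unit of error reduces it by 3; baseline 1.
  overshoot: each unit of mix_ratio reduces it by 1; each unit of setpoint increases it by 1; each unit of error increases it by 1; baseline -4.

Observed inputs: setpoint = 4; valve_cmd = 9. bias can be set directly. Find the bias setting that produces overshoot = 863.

bias = -7

Substituting into the actuator equation gives actuator = -2*bias + 41.
Substituting into the error equation gives error = -8*bias + 160.
Substituting into the mix_ratio equation gives mix_ratio = 24*bias - 479.
So overshoot = -32*bias + 639.
Solve -32*bias + 639 = 863: bias = (863 - 639) / -32 = -7.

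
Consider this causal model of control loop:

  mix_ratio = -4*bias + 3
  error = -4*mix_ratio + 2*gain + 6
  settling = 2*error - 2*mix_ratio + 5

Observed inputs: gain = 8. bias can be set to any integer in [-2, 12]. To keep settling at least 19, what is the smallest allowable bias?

bias = 0

Substituting into the error equation gives error = 16*bias + 10.
Substituting into the settling equation gives settling = 40*bias + 19.
Require 40*bias + 19 ≥ 19, so bias ≥ 0.
The smallest integer in [-2, 12] satisfying this is 0.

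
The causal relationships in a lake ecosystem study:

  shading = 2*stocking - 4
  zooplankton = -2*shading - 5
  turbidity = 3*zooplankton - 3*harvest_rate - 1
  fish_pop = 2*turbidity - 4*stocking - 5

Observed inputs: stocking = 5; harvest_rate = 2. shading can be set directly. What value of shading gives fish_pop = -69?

shading = 0

Intervening on shading fixes its value directly, overriding its dependence on stocking.
Substituting into the turbidity equation gives turbidity = -6*shading - 22.
Substituting into the fish_pop equation gives fish_pop = -12*shading - 69.
Solve -12*shading - 69 = -69: shading = (-69 + 69) / -12 = 0.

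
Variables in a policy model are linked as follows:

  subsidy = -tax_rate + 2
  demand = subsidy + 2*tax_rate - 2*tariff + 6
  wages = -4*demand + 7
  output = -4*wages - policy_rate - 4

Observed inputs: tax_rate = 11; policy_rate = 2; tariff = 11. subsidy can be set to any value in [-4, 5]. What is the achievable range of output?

-2 to 142

Intervening on subsidy fixes its value directly, overriding its dependence on tax_rate.
Substituting into the demand equation gives demand = subsidy + 6.
So wages = -4*subsidy - 17.
This gives output = 16*subsidy + 62.
Linear in subsidy, so extremes are at the endpoints: subsidy = -4 gives output = -2; subsidy = 5 gives output = 142.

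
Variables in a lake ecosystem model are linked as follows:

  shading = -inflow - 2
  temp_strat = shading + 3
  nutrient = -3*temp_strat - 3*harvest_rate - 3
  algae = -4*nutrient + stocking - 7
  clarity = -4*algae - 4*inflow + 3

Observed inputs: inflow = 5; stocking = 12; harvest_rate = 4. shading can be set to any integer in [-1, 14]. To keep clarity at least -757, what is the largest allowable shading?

shading = 7

Intervening on shading fixes its value directly, overriding its dependence on inflow.
Substituting into the nutrient equation gives nutrient = -3*shading - 24.
Substituting into the algae equation gives algae = 12*shading + 101.
Substituting into the clarity equation gives clarity = -48*shading - 421.
Require -48*shading - 421 ≥ -757, so shading ≤ 7.
The largest integer in [-1, 14] satisfying this is 7.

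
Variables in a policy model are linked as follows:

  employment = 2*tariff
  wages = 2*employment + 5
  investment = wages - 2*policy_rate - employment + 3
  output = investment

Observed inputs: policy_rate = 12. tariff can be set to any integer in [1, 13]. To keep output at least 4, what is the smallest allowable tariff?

Substituting into the wages equation gives wages = 4*tariff + 5.
So investment = 2*tariff - 16.
output becomes 2*tariff - 16.
Require 2*tariff - 16 ≥ 4, so tariff ≥ 10.
The smallest integer in [1, 13] satisfying this is 10.

tariff = 10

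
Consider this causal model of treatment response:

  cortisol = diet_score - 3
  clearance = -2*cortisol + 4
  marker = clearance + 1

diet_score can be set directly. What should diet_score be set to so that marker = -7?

Substituting into the clearance equation gives clearance = -2*diet_score + 10.
Substituting into the marker equation gives marker = -2*diet_score + 11.
Solve -2*diet_score + 11 = -7: diet_score = (-7 - 11) / -2 = 9.

diet_score = 9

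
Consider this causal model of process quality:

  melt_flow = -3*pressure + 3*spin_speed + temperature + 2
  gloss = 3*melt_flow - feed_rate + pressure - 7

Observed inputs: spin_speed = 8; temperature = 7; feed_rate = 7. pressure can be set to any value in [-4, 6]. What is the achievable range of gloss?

Substituting into the melt_flow equation gives melt_flow = -3*pressure + 33.
This gives gloss = -8*pressure + 85.
Linear in pressure, so extremes are at the endpoints: pressure = -4 gives gloss = 117; pressure = 6 gives gloss = 37.

37 to 117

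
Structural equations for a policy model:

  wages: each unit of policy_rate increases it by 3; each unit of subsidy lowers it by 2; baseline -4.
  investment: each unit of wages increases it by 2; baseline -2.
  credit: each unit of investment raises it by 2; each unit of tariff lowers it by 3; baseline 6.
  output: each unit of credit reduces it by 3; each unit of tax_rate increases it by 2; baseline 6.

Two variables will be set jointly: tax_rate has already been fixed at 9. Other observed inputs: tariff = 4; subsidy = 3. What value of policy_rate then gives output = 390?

policy_rate = -6

With tax_rate held at 9:
Substituting into the wages equation gives wages = 3*policy_rate - 10.
Substituting into the investment equation gives investment = 6*policy_rate - 22.
credit becomes 12*policy_rate - 50.
Substituting into the output equation gives output = -36*policy_rate + 174.
Solve -36*policy_rate + 174 = 390: policy_rate = (390 - 174) / -36 = -6.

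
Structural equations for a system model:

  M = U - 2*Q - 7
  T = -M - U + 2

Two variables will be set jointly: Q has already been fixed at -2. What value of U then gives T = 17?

U = -6

With Q held at -2:
Substituting into the M equation gives M = U - 3.
This gives T = -2*U + 5.
Solve -2*U + 5 = 17: U = (17 - 5) / -2 = -6.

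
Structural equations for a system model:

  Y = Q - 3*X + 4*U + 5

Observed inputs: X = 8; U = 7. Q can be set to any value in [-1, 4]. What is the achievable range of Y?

Substituting into the Y equation gives Y = Q + 9.
Linear in Q, so extremes are at the endpoints: Q = -1 gives Y = 8; Q = 4 gives Y = 13.

8 to 13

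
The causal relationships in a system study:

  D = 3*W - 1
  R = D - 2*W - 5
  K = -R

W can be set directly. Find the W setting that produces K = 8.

W = -2

Substituting into the R equation gives R = W - 6.
This gives K = -W + 6.
Solve -W + 6 = 8: W = (8 - 6) / -1 = -2.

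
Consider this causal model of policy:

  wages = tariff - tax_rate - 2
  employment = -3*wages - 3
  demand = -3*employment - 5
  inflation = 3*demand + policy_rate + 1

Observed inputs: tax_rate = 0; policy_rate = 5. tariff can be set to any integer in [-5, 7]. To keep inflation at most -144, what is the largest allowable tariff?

Substituting into the wages equation gives wages = tariff - 2.
Substituting into the employment equation gives employment = -3*tariff + 3.
demand becomes 9*tariff - 14.
Substituting into the inflation equation gives inflation = 27*tariff - 36.
Require 27*tariff - 36 ≤ -144, so tariff ≤ -4.
The largest integer in [-5, 7] satisfying this is -4.

tariff = -4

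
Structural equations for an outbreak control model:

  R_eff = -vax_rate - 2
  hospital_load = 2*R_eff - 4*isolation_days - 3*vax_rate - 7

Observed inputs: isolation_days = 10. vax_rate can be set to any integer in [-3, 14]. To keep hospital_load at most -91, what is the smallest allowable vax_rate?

vax_rate = 8

Substituting into the hospital_load equation gives hospital_load = -5*vax_rate - 51.
Require -5*vax_rate - 51 ≤ -91, so vax_rate ≥ 8.
The smallest integer in [-3, 14] satisfying this is 8.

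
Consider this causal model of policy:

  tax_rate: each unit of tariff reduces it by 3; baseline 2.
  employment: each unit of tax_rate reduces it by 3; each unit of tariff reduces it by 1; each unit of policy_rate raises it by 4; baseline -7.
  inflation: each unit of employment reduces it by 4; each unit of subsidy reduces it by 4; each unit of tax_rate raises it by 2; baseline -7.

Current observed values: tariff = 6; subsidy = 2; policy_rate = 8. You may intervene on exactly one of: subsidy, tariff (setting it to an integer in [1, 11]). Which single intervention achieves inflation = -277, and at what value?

set tariff = 5

Intervening on subsidy: inflation = -4*subsidy - 307. Reaching -277 requires subsidy = -15/2, not an integer.
Intervening on tariff: with other inputs at their observed values, inflation = -38*tariff - 87. Solving for -277 gives tariff = 5, within [1, 11].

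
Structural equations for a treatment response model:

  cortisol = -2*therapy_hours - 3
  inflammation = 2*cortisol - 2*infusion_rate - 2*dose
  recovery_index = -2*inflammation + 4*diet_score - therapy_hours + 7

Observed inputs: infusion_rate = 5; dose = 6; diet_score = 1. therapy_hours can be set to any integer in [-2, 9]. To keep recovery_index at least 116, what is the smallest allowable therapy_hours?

therapy_hours = 7

Substituting into the inflammation equation gives inflammation = -4*therapy_hours - 28.
Substituting into the recovery_index equation gives recovery_index = 7*therapy_hours + 67.
Require 7*therapy_hours + 67 ≥ 116, so therapy_hours ≥ 7.
The smallest integer in [-2, 9] satisfying this is 7.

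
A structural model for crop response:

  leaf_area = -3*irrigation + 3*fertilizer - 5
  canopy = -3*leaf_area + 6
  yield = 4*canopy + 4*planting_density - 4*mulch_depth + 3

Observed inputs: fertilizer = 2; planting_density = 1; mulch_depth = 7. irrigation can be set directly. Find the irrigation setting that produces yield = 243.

irrigation = 7

Substituting into the leaf_area equation gives leaf_area = -3*irrigation + 1.
So canopy = 9*irrigation + 3.
Substituting into the yield equation gives yield = 36*irrigation - 9.
Solve 36*irrigation - 9 = 243: irrigation = (243 + 9) / 36 = 7.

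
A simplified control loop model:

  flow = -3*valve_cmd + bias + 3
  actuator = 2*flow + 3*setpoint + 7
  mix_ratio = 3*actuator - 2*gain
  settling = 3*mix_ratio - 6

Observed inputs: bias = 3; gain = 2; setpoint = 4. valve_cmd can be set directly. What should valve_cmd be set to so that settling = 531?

valve_cmd = -5

Substituting into the flow equation gives flow = -3*valve_cmd + 6.
Substituting into the actuator equation gives actuator = -6*valve_cmd + 31.
Substituting into the mix_ratio equation gives mix_ratio = -18*valve_cmd + 89.
settling becomes -54*valve_cmd + 261.
Solve -54*valve_cmd + 261 = 531: valve_cmd = (531 - 261) / -54 = -5.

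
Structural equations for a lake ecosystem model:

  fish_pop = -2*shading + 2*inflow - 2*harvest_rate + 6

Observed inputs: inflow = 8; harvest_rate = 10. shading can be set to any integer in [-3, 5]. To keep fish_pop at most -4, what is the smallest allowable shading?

shading = 3

Substituting into the fish_pop equation gives fish_pop = -2*shading + 2.
Require -2*shading + 2 ≤ -4, so shading ≥ 3.
The smallest integer in [-3, 5] satisfying this is 3.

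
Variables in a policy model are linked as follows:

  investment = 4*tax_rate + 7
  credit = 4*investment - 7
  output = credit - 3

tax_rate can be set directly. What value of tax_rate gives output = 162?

tax_rate = 9

Substituting into the credit equation gives credit = 16*tax_rate + 21.
Substituting into the output equation gives output = 16*tax_rate + 18.
Solve 16*tax_rate + 18 = 162: tax_rate = (162 - 18) / 16 = 9.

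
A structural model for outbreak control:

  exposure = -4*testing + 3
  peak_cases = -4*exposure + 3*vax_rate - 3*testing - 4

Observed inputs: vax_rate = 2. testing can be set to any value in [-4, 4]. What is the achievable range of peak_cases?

-62 to 42

Substituting into the peak_cases equation gives peak_cases = 13*testing - 10.
Linear in testing, so extremes are at the endpoints: testing = -4 gives peak_cases = -62; testing = 4 gives peak_cases = 42.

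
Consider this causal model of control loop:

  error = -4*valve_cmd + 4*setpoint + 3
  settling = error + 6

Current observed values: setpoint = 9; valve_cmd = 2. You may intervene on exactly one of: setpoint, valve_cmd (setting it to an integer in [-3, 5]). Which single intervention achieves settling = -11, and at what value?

set setpoint = -3

Intervening on setpoint: with other inputs at their observed values, settling = 4*setpoint + 1. Solving for -11 gives setpoint = -3, within [-3, 5].
Intervening on valve_cmd: settling = -4*valve_cmd + 45. Reaching -11 requires valve_cmd = 14, outside [-3, 5].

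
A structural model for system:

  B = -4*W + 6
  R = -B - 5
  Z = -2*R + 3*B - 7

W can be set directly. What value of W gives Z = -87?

Substituting into the R equation gives R = 4*W - 11.
This gives Z = -20*W + 33.
Solve -20*W + 33 = -87: W = (-87 - 33) / -20 = 6.

W = 6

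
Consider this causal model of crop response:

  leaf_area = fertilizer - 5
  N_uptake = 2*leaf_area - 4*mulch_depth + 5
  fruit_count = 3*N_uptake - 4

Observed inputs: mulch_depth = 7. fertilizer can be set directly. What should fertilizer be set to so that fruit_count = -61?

fertilizer = 7

Substituting into the N_uptake equation gives N_uptake = 2*fertilizer - 33.
Substituting into the fruit_count equation gives fruit_count = 6*fertilizer - 103.
Solve 6*fertilizer - 103 = -61: fertilizer = (-61 + 103) / 6 = 7.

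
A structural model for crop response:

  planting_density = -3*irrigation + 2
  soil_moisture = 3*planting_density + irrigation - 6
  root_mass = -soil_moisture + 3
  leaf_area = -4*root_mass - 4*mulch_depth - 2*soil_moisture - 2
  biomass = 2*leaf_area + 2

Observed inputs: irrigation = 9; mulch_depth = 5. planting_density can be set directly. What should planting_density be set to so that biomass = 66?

Intervening on planting_density fixes its value directly, overriding its dependence on irrigation.
Substituting into the soil_moisture equation gives soil_moisture = 3*planting_density + 3.
Substituting into the root_mass equation gives root_mass = -3*planting_density.
Substituting into the leaf_area equation gives leaf_area = 6*planting_density - 28.
Substituting into the biomass equation gives biomass = 12*planting_density - 54.
Solve 12*planting_density - 54 = 66: planting_density = (66 + 54) / 12 = 10.

planting_density = 10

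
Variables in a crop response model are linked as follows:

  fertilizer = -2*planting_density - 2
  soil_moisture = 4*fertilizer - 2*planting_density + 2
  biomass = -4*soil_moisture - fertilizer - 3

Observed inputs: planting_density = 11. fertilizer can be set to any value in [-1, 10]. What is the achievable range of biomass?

-93 to 94

Intervening on fertilizer fixes its value directly, overriding its dependence on planting_density.
Substituting into the soil_moisture equation gives soil_moisture = 4*fertilizer - 20.
So biomass = -17*fertilizer + 77.
Linear in fertilizer, so extremes are at the endpoints: fertilizer = -1 gives biomass = 94; fertilizer = 10 gives biomass = -93.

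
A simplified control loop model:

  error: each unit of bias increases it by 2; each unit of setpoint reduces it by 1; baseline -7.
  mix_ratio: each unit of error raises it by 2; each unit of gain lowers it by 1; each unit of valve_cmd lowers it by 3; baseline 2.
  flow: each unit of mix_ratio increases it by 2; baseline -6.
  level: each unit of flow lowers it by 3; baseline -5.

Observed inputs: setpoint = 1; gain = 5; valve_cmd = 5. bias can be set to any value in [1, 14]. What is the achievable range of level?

-119 to 193

Substituting into the error equation gives error = 2*bias - 8.
mix_ratio becomes 4*bias - 34.
So flow = 8*bias - 74.
This gives level = -24*bias + 217.
Linear in bias, so extremes are at the endpoints: bias = 1 gives level = 193; bias = 14 gives level = -119.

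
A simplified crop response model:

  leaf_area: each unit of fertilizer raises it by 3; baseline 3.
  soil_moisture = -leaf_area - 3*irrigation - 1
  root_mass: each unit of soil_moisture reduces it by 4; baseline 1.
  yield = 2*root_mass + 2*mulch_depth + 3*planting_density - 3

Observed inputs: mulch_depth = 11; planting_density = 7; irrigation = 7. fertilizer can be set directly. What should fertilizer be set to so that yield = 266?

fertilizer = 1

Substituting into the soil_moisture equation gives soil_moisture = -3*fertilizer - 25.
So root_mass = 12*fertilizer + 101.
yield becomes 24*fertilizer + 242.
Solve 24*fertilizer + 242 = 266: fertilizer = (266 - 242) / 24 = 1.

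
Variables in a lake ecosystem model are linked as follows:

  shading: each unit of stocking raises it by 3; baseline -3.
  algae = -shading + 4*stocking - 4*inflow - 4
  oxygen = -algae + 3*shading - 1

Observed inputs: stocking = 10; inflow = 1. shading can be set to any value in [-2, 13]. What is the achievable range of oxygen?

Intervening on shading fixes its value directly, overriding its dependence on stocking.
Substituting into the algae equation gives algae = -shading + 32.
Substituting into the oxygen equation gives oxygen = 4*shading - 33.
Linear in shading, so extremes are at the endpoints: shading = -2 gives oxygen = -41; shading = 13 gives oxygen = 19.

-41 to 19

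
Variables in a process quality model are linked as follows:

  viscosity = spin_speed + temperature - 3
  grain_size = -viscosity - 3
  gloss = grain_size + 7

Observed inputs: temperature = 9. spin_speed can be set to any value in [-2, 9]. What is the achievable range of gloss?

Substituting into the viscosity equation gives viscosity = spin_speed + 6.
So grain_size = -spin_speed - 9.
Substituting into the gloss equation gives gloss = -spin_speed - 2.
Linear in spin_speed, so extremes are at the endpoints: spin_speed = -2 gives gloss = 0; spin_speed = 9 gives gloss = -11.

-11 to 0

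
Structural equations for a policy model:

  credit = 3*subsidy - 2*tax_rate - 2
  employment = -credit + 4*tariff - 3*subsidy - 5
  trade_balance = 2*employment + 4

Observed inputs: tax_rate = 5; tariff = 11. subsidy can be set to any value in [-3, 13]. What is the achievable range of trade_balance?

Substituting into the credit equation gives credit = 3*subsidy - 12.
This gives employment = -6*subsidy + 51.
trade_balance becomes -12*subsidy + 106.
Linear in subsidy, so extremes are at the endpoints: subsidy = -3 gives trade_balance = 142; subsidy = 13 gives trade_balance = -50.

-50 to 142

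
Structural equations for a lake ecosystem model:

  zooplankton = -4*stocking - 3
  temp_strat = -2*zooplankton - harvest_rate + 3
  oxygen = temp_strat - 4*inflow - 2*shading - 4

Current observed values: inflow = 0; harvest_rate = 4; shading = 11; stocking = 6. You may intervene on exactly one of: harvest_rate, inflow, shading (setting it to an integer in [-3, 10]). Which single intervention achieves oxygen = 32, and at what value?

set harvest_rate = -1

Intervening on harvest_rate: with other inputs at their observed values, oxygen = -harvest_rate + 31. Solving for 32 gives harvest_rate = -1, within [-3, 10].
Intervening on inflow: oxygen = -4*inflow + 27. Reaching 32 requires inflow = -5/4, not an integer.
Intervening on shading: oxygen = -2*shading + 49. Reaching 32 requires shading = 17/2, not an integer.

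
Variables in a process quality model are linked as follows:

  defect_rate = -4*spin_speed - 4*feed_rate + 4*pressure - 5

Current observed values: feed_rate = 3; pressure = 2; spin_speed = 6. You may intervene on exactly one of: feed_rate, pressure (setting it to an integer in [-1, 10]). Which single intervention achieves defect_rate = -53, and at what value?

set feed_rate = 8

Intervening on feed_rate: with other inputs at their observed values, defect_rate = -4*feed_rate - 21. Solving for -53 gives feed_rate = 8, within [-1, 10].
Intervening on pressure: defect_rate = 4*pressure - 41. Reaching -53 requires pressure = -3, outside [-1, 10].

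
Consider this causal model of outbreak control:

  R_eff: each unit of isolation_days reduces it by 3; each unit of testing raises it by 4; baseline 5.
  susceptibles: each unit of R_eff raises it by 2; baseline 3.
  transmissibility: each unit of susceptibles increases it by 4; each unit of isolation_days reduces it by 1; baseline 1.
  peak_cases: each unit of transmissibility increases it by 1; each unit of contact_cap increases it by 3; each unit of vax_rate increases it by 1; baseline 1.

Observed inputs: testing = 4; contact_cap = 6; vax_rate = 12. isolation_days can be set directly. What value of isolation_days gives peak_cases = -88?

isolation_days = 12

Substituting into the R_eff equation gives R_eff = -3*isolation_days + 21.
Substituting into the susceptibles equation gives susceptibles = -6*isolation_days + 45.
Substituting into the transmissibility equation gives transmissibility = -25*isolation_days + 181.
peak_cases becomes -25*isolation_days + 212.
Solve -25*isolation_days + 212 = -88: isolation_days = (-88 - 212) / -25 = 12.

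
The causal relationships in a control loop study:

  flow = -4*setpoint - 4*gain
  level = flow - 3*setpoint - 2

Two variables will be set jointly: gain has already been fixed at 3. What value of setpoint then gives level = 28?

setpoint = -6

With gain held at 3:
Substituting into the flow equation gives flow = -4*setpoint - 12.
So level = -7*setpoint - 14.
Solve -7*setpoint - 14 = 28: setpoint = (28 + 14) / -7 = -6.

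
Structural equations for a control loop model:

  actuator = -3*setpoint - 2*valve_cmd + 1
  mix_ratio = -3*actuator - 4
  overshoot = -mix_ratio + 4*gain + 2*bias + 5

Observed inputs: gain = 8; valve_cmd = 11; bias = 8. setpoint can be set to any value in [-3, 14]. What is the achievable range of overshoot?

-132 to 21

Substituting into the actuator equation gives actuator = -3*setpoint - 21.
Substituting into the mix_ratio equation gives mix_ratio = 9*setpoint + 59.
Substituting into the overshoot equation gives overshoot = -9*setpoint - 6.
Linear in setpoint, so extremes are at the endpoints: setpoint = -3 gives overshoot = 21; setpoint = 14 gives overshoot = -132.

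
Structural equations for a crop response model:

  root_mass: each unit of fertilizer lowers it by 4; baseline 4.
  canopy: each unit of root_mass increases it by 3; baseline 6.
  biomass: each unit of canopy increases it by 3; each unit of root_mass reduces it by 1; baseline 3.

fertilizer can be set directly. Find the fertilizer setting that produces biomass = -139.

fertilizer = 6

Substituting into the canopy equation gives canopy = -12*fertilizer + 18.
So biomass = -32*fertilizer + 53.
Solve -32*fertilizer + 53 = -139: fertilizer = (-139 - 53) / -32 = 6.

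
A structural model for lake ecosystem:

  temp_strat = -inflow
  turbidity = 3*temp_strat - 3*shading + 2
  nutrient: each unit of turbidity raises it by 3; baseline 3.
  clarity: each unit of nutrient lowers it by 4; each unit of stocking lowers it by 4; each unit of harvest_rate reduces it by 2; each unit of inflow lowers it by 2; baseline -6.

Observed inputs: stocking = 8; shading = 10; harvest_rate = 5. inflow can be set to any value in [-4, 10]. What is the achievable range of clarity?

Substituting into the turbidity equation gives turbidity = -3*inflow - 28.
Substituting into the nutrient equation gives nutrient = -9*inflow - 81.
So clarity = 34*inflow + 276.
Linear in inflow, so extremes are at the endpoints: inflow = -4 gives clarity = 140; inflow = 10 gives clarity = 616.

140 to 616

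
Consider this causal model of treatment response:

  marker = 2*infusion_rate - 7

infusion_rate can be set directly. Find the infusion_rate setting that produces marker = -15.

Solve 2*infusion_rate - 7 = -15: infusion_rate = (-15 + 7) / 2 = -4.

infusion_rate = -4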